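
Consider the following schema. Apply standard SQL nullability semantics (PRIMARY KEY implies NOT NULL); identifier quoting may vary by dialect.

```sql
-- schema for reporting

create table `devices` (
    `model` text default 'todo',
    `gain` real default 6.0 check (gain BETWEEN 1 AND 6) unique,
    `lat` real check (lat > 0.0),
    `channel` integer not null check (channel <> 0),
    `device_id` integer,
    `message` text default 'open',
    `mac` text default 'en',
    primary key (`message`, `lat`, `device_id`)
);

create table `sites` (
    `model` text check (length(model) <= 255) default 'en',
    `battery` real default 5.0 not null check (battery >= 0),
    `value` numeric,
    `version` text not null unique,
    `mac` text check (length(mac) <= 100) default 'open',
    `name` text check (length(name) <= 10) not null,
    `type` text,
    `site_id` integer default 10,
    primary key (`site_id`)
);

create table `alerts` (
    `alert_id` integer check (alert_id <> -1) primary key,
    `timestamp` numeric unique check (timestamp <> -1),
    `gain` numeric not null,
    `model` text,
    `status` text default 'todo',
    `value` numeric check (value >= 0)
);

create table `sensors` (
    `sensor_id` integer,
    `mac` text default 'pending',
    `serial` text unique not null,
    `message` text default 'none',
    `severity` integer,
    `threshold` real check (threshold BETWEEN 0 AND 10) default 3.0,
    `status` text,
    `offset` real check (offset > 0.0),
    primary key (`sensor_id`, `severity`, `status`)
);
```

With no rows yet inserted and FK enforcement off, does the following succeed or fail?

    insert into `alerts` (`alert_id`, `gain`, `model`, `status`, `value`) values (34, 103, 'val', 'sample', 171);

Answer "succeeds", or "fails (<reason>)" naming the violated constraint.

succeeds

NOT NULL columns: alert_id is supplied; gain is supplied.
CHECK constraints: 34 satisfies (alert_id <> -1); 171 satisfies (value >= 0).
No constraint is violated.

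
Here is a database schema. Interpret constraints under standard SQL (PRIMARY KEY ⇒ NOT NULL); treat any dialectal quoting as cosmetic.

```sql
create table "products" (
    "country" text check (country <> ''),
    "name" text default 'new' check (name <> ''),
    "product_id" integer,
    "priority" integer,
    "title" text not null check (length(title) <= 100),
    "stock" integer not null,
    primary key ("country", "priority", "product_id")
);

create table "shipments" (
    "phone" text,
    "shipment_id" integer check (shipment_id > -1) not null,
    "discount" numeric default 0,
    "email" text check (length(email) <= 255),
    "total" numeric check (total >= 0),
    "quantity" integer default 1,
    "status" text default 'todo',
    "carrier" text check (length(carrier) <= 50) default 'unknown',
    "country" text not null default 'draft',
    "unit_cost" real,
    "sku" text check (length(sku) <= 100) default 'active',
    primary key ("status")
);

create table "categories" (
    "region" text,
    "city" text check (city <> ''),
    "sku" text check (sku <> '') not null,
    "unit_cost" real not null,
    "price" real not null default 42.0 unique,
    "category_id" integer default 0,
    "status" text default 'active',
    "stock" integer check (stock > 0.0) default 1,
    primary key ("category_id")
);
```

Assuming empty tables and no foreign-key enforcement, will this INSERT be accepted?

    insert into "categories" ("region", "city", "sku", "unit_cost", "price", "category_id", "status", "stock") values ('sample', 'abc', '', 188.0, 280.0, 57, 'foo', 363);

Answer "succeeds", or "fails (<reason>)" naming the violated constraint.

The value '' for sku violates CHECK (sku <> '').

fails (CHECK on sku)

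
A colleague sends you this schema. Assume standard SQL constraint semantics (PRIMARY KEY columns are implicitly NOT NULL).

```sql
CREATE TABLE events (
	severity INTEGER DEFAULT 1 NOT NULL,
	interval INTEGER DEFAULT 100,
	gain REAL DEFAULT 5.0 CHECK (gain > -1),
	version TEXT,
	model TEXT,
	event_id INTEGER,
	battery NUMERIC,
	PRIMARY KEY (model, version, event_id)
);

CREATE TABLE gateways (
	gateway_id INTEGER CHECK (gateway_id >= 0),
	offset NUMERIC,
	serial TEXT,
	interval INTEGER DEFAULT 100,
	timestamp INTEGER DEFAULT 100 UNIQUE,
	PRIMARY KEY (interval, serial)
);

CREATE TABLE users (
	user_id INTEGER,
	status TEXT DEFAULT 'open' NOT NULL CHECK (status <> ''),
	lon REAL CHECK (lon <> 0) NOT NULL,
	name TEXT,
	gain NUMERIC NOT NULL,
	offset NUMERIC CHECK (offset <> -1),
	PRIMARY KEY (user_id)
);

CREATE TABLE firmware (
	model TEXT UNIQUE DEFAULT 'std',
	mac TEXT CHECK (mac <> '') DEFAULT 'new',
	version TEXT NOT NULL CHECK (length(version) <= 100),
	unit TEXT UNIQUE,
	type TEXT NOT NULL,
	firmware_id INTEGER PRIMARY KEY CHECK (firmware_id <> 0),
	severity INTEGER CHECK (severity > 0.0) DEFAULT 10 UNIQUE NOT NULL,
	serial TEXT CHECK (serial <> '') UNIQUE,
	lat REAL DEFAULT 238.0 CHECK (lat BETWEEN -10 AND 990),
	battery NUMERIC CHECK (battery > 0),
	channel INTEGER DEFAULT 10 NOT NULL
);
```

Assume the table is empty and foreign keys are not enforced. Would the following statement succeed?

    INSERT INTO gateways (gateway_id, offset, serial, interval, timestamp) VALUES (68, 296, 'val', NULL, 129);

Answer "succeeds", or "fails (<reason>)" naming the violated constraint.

interval is explicitly set to NULL, but interval is part of the PRIMARY KEY (implied NOT NULL).

fails (NOT NULL on interval)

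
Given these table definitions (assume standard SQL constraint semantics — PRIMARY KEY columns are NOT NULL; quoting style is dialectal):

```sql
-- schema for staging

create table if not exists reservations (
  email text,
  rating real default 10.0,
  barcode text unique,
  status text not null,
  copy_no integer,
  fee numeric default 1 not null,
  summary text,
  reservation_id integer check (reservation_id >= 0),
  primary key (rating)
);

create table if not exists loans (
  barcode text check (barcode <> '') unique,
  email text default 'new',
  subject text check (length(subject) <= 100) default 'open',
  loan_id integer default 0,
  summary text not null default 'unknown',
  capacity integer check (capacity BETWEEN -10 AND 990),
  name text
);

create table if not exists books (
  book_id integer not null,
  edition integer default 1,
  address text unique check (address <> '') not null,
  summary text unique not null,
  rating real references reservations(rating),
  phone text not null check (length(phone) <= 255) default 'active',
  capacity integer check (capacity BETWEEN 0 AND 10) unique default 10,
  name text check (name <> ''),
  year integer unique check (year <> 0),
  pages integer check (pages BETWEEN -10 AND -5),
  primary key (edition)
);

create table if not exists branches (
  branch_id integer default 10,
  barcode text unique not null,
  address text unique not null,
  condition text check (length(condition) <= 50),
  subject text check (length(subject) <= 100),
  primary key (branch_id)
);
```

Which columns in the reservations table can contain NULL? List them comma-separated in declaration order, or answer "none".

email, barcode, copy_no, summary, reservation_id

- email: no NOT NULL constraint applies → nullable.
- rating: part of the PRIMARY KEY, which implies NOT NULL → not nullable.
- barcode: UNIQUE does not imply NOT NULL → nullable.
- status: declared NOT NULL → not nullable.
- copy_no: no NOT NULL constraint applies → nullable.
- fee: declared NOT NULL → not nullable.
- summary: no NOT NULL constraint applies → nullable.
- reservation_id: CHECK does not forbid NULL (a CHECK constraint passes when its expression is NULL) → nullable.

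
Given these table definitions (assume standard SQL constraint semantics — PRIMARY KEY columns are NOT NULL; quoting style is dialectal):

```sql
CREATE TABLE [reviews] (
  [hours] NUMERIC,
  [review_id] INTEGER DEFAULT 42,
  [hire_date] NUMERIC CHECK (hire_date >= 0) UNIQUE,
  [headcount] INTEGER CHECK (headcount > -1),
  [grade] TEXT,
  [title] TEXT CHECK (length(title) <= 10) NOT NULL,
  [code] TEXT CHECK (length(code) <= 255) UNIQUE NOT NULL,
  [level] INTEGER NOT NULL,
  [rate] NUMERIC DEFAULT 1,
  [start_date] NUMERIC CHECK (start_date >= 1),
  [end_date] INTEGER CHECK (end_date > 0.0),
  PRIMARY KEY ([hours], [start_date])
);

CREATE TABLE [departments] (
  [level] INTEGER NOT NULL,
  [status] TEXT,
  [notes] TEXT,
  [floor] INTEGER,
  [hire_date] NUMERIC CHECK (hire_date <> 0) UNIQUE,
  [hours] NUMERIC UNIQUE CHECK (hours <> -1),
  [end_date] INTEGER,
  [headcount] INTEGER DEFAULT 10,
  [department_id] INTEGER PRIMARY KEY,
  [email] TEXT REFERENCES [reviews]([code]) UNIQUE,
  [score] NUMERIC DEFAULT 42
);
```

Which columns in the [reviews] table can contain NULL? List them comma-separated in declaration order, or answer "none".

- hours: part of the PRIMARY KEY, which implies NOT NULL → not nullable.
- review_id: DEFAULT only fills an omitted column; an explicit NULL is still allowed → nullable.
- hire_date: CHECK does not forbid NULL (a CHECK constraint passes when its expression is NULL) → nullable.
- headcount: CHECK does not forbid NULL (a CHECK constraint passes when its expression is NULL) → nullable.
- grade: no NOT NULL constraint applies → nullable.
- title: declared NOT NULL → not nullable.
- code: declared NOT NULL → not nullable.
- level: declared NOT NULL → not nullable.
- rate: DEFAULT only fills an omitted column; an explicit NULL is still allowed → nullable.
- start_date: part of the PRIMARY KEY, which implies NOT NULL → not nullable.
- end_date: CHECK does not forbid NULL (a CHECK constraint passes when its expression is NULL) → nullable.

review_id, hire_date, headcount, grade, rate, end_date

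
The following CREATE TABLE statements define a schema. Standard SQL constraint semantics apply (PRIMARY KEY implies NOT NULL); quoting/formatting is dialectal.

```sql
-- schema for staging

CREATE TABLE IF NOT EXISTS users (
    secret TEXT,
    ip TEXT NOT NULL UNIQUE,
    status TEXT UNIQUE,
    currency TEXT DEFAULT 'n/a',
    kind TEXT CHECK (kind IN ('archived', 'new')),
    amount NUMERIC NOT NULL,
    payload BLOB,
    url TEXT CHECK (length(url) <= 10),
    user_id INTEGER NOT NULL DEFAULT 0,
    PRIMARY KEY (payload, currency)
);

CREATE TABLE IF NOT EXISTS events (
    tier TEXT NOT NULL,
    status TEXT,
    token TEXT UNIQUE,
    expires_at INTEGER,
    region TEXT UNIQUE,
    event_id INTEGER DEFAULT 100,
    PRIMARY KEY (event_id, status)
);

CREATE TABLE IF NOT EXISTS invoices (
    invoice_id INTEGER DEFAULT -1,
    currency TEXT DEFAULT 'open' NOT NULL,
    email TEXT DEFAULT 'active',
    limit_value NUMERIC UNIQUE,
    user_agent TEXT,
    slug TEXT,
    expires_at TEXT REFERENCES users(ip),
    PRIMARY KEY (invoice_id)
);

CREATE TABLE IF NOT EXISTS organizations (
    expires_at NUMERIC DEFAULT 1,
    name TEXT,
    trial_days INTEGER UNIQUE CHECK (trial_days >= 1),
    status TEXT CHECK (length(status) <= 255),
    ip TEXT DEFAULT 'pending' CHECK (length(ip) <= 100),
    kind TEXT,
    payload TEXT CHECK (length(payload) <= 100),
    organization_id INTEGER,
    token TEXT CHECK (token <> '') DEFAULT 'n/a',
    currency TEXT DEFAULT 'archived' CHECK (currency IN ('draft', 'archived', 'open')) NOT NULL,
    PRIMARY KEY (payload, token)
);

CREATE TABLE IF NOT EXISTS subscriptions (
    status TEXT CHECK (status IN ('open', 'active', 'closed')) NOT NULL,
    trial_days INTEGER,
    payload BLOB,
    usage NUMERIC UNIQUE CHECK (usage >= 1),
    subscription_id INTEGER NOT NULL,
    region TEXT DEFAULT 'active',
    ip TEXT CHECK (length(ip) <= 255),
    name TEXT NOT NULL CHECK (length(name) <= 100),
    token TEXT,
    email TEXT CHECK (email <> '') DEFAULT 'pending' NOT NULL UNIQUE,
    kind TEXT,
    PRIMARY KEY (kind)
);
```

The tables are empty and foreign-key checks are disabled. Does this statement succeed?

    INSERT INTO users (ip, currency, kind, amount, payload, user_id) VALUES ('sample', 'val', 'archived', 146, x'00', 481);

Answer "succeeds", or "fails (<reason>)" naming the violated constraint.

NOT NULL columns: amount is supplied; currency is supplied; ip is supplied; payload is supplied; user_id is supplied.
CHECK constraints: 'archived' satisfies (kind IN ('archived', 'new')).
No constraint is violated.

succeeds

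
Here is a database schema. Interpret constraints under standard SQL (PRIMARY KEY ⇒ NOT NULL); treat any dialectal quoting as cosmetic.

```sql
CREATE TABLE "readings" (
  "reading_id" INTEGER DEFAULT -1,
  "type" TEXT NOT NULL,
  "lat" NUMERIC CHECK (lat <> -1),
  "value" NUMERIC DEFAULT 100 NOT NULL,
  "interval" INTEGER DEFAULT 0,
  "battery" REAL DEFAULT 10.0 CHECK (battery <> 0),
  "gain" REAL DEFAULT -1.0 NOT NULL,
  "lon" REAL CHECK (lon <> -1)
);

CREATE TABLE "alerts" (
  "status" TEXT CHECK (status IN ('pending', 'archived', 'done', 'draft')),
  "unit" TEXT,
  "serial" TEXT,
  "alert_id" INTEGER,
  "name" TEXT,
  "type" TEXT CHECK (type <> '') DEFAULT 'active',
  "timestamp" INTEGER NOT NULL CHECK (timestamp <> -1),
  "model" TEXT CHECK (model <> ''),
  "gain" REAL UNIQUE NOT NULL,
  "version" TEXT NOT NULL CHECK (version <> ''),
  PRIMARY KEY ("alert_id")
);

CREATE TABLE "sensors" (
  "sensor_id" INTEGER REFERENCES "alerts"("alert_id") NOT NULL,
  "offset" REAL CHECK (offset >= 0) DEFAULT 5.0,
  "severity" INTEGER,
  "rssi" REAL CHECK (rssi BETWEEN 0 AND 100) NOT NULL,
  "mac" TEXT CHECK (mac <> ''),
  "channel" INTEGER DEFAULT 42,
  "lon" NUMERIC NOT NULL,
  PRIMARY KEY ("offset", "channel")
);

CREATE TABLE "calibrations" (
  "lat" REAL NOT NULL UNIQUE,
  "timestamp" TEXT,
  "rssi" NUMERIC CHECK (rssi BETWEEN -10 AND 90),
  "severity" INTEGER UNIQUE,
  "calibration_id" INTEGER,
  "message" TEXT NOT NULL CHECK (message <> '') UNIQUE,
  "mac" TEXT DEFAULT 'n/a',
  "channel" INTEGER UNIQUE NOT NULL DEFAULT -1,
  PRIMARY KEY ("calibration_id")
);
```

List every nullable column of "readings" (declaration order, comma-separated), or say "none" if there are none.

reading_id, lat, interval, battery, lon

- reading_id: DEFAULT only fills an omitted column; an explicit NULL is still allowed → nullable.
- type: declared NOT NULL → not nullable.
- lat: CHECK does not forbid NULL (a CHECK constraint passes when its expression is NULL) → nullable.
- value: declared NOT NULL → not nullable.
- interval: DEFAULT only fills an omitted column; an explicit NULL is still allowed → nullable.
- battery: CHECK does not forbid NULL (a CHECK constraint passes when its expression is NULL) → nullable.
- gain: declared NOT NULL → not nullable.
- lon: CHECK does not forbid NULL (a CHECK constraint passes when its expression is NULL) → nullable.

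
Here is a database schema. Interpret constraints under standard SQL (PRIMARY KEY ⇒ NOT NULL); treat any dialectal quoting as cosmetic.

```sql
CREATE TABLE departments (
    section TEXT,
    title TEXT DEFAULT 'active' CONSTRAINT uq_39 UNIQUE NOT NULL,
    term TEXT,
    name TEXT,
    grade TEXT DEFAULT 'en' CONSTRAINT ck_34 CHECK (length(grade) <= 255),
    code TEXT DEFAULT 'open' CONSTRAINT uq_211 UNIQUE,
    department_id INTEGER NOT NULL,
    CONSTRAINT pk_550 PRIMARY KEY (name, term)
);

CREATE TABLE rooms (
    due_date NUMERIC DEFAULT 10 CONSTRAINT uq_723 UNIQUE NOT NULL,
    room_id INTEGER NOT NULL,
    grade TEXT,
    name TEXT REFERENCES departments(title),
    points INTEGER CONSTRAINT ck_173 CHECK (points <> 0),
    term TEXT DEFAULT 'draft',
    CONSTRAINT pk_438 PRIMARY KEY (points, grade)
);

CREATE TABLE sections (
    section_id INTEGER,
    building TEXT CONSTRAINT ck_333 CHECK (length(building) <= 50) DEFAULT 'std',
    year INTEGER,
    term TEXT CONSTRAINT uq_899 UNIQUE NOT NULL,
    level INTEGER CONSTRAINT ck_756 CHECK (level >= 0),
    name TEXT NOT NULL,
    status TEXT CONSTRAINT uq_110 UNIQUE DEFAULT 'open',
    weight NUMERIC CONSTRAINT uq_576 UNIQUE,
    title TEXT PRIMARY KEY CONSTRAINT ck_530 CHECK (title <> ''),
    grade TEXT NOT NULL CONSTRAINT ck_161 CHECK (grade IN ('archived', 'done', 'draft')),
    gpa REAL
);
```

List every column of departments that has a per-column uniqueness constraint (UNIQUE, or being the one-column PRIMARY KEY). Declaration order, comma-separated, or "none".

- section: no UNIQUE or single-column PK constraint.
- title: declared UNIQUE → unique.
- term: part of a composite PRIMARY KEY — only the tuple is unique, not this column on its own.
- name: part of a composite PRIMARY KEY — only the tuple is unique, not this column on its own.
- grade: no UNIQUE or single-column PK constraint.
- code: declared UNIQUE → unique.
- department_id: no UNIQUE or single-column PK constraint.

title, code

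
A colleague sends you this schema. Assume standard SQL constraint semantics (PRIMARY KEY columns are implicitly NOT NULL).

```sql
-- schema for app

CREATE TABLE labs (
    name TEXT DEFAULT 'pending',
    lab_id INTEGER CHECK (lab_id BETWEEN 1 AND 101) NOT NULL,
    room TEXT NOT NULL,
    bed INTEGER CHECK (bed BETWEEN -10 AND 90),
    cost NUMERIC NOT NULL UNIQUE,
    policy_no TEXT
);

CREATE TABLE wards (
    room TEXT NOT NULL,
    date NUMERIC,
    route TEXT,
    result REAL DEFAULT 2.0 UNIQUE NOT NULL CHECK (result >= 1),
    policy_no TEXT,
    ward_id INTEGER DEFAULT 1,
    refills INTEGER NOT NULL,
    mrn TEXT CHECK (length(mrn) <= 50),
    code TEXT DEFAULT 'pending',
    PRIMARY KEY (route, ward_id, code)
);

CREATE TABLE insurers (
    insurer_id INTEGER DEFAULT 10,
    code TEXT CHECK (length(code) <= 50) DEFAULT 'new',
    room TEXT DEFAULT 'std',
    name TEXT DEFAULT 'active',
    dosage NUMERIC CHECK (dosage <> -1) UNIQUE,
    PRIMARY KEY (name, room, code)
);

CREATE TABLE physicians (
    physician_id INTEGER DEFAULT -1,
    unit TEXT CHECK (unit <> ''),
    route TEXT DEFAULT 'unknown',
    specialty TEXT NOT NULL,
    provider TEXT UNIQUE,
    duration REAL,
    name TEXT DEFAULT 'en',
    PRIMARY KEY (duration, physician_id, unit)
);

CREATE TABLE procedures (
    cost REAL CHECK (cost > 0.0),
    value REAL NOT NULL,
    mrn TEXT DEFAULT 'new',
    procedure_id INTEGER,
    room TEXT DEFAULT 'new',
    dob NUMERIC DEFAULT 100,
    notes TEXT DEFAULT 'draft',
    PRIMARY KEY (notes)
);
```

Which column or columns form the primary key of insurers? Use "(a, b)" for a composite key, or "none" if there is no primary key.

(name, room, code)

A table-level PRIMARY KEY clause names 3 columns: name, room, code.
This is a composite key — the combination is unique, not each column individually.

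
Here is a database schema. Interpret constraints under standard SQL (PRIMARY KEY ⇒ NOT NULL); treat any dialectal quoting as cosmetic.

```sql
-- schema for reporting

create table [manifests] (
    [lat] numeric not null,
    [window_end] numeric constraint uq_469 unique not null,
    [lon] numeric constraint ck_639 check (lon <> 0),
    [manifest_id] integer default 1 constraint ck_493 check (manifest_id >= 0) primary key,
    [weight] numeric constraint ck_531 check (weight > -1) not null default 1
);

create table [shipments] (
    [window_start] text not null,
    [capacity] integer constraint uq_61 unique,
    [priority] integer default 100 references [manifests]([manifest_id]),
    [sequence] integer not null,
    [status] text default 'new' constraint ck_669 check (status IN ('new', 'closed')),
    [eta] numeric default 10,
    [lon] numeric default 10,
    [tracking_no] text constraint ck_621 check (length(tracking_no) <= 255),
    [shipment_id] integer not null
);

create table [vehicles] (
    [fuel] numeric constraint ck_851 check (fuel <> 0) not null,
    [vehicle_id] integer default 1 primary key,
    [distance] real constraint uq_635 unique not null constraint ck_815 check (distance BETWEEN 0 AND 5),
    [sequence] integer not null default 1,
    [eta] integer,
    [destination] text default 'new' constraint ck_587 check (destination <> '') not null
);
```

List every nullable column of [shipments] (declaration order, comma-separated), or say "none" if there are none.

capacity, priority, status, eta, lon, tracking_no

- window_start: declared NOT NULL → not nullable.
- capacity: UNIQUE does not imply NOT NULL → nullable.
- priority: a foreign key column may be NULL unless separately constrained → nullable.
- sequence: declared NOT NULL → not nullable.
- status: CHECK does not forbid NULL (a CHECK constraint passes when its expression is NULL) → nullable.
- eta: DEFAULT only fills an omitted column; an explicit NULL is still allowed → nullable.
- lon: DEFAULT only fills an omitted column; an explicit NULL is still allowed → nullable.
- tracking_no: CHECK does not forbid NULL (a CHECK constraint passes when its expression is NULL) → nullable.
- shipment_id: declared NOT NULL → not nullable.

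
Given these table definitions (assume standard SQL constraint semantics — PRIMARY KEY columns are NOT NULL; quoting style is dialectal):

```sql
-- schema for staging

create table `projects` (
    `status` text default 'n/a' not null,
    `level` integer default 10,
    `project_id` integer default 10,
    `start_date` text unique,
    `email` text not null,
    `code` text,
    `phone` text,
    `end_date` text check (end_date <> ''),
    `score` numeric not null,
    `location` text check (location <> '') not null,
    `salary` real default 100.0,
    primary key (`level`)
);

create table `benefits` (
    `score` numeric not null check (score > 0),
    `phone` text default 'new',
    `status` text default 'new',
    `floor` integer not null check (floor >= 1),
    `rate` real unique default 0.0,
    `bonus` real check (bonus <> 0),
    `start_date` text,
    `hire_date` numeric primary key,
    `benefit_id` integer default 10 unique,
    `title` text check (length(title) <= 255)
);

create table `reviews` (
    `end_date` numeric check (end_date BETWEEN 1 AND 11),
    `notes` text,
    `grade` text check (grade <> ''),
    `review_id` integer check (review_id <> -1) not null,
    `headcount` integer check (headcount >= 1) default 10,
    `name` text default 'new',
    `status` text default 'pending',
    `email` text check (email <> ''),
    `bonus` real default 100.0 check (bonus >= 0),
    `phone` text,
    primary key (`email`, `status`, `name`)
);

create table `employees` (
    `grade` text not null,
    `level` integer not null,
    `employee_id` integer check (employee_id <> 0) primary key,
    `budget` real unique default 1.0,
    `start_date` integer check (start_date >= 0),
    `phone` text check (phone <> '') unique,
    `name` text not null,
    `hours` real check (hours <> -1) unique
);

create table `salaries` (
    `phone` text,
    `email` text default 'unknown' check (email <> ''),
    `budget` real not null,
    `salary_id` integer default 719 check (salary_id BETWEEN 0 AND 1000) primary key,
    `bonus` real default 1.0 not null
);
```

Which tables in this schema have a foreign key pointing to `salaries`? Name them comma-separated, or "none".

none

No REFERENCES clause anywhere in the schema names salaries.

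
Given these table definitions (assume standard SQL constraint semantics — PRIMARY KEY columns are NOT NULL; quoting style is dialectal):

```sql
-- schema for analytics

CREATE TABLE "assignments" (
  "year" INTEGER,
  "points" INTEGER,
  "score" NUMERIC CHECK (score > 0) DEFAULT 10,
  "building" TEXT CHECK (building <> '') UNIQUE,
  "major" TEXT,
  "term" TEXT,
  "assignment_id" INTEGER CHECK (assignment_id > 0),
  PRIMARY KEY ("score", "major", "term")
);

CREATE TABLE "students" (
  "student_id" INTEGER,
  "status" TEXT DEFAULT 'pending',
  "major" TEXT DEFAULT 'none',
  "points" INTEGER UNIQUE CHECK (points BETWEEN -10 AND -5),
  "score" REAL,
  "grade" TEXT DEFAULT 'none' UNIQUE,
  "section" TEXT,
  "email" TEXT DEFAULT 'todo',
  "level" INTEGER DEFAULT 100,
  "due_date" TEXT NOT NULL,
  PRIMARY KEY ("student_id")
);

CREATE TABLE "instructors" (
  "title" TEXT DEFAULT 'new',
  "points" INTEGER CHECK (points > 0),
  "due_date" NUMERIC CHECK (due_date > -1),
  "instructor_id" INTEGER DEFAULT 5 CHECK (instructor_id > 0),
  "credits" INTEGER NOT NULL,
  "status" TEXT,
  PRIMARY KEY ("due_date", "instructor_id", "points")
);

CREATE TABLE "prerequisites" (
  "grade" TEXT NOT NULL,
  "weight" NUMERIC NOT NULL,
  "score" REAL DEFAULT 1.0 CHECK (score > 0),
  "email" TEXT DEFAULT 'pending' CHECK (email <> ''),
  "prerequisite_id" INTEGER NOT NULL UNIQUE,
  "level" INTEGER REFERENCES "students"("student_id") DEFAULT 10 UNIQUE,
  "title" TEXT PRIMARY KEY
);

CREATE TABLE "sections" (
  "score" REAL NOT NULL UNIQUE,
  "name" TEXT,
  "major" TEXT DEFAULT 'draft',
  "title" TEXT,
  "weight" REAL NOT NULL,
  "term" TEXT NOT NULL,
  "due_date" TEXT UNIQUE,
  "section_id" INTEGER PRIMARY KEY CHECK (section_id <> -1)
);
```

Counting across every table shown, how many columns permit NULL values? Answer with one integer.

21

assignments: 4 nullable (year, points, building, assignment_id — PK (score, major, term) and explicit NOT NULL columns excluded).
students: 8 nullable (status, major, points, score, grade, section, email, level — PK (student_id) and explicit NOT NULL columns excluded).
instructors: 2 nullable (title, status — PK (due_date, instructor_id, points) and explicit NOT NULL columns excluded).
prerequisites: 3 nullable (score, email, level — PK (title) and explicit NOT NULL columns excluded).
sections: 4 nullable (name, major, title, due_date — PK (section_id) and explicit NOT NULL columns excluded).
Total: 4 + 8 + 2 + 3 + 4 = 21.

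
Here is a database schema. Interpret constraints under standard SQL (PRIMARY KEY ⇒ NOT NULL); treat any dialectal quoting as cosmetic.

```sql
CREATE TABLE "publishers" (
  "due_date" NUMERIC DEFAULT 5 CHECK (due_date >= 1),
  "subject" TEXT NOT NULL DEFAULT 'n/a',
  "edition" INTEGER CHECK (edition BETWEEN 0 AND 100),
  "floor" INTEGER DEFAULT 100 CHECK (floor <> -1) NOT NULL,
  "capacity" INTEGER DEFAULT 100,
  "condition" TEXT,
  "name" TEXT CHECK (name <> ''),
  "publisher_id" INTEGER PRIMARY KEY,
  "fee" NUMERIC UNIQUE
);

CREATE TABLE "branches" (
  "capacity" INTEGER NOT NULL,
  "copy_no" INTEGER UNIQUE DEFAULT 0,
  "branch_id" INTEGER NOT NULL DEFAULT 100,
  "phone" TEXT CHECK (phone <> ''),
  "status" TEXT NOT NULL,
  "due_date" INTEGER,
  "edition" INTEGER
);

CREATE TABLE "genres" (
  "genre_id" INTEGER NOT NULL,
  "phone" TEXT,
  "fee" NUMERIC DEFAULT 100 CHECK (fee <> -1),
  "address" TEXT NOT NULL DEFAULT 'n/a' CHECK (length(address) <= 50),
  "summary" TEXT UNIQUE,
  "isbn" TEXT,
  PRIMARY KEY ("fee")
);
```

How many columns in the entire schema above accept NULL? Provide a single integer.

13

publishers: 6 nullable (due_date, edition, capacity, condition, name, fee — PK (publisher_id) and explicit NOT NULL columns excluded).
branches: 4 nullable (copy_no, phone, due_date, edition — PK none and explicit NOT NULL columns excluded).
genres: 3 nullable (phone, summary, isbn — PK (fee) and explicit NOT NULL columns excluded).
Total: 6 + 4 + 3 = 13.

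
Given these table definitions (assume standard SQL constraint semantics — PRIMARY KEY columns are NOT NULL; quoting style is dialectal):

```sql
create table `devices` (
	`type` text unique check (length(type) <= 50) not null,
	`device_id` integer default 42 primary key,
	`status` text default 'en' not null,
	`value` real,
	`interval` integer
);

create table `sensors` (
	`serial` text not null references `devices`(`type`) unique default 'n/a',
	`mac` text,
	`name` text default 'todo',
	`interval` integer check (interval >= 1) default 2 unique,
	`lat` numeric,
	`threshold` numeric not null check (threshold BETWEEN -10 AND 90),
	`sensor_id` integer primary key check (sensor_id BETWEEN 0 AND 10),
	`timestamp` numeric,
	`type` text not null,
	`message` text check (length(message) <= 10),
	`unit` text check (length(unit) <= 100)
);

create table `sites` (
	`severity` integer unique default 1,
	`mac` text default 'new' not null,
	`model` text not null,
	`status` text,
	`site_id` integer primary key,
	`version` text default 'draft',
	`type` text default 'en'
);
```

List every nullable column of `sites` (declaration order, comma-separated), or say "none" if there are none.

severity, status, version, type

- severity: UNIQUE does not imply NOT NULL → nullable.
- mac: declared NOT NULL → not nullable.
- model: declared NOT NULL → not nullable.
- status: no NOT NULL constraint applies → nullable.
- site_id: part of the PRIMARY KEY, which implies NOT NULL → not nullable.
- version: DEFAULT only fills an omitted column; an explicit NULL is still allowed → nullable.
- type: DEFAULT only fills an omitted column; an explicit NULL is still allowed → nullable.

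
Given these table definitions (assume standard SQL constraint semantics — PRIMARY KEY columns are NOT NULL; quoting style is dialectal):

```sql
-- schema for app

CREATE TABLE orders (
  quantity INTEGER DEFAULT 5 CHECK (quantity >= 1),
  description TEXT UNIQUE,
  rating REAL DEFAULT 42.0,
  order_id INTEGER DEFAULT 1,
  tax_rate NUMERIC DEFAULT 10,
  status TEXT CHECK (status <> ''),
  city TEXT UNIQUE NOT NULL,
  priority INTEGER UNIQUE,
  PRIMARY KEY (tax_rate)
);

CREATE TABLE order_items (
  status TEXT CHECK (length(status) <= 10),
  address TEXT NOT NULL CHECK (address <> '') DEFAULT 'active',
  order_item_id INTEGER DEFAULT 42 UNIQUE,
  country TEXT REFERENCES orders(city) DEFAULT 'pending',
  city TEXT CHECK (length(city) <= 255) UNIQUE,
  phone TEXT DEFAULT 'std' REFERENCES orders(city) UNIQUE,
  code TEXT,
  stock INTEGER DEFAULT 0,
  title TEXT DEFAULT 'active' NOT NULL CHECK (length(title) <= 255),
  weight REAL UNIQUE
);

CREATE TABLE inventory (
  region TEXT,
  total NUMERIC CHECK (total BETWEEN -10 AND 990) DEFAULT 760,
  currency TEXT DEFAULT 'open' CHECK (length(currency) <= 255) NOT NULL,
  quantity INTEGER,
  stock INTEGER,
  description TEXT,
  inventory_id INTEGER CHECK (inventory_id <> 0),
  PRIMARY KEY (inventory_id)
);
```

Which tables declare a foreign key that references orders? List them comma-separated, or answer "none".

- order_items.country references orders(city).
- order_items.phone references orders(city).

order_items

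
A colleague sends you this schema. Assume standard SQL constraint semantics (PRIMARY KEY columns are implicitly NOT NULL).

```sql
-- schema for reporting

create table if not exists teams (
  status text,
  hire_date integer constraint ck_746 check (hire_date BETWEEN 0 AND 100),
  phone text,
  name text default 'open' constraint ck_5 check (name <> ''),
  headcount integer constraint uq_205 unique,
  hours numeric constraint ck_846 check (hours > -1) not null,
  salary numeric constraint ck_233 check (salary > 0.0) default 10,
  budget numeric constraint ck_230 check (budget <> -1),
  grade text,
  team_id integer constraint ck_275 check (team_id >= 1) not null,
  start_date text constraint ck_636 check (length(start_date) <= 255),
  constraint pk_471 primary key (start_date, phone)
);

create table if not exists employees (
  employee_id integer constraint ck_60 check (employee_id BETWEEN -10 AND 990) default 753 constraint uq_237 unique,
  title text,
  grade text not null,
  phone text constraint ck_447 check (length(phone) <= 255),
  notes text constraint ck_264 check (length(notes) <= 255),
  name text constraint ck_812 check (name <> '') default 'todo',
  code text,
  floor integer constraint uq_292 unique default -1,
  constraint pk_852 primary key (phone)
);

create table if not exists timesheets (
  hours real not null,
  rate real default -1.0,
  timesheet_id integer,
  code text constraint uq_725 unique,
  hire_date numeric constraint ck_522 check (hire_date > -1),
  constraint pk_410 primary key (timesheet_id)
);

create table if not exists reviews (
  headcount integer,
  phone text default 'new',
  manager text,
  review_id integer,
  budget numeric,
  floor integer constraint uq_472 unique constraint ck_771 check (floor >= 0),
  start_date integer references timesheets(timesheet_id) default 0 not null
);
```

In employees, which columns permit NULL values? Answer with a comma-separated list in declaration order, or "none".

employee_id, title, notes, name, code, floor

- employee_id: CHECK does not forbid NULL (a CHECK constraint passes when its expression is NULL) → nullable.
- title: no NOT NULL constraint applies → nullable.
- grade: declared NOT NULL → not nullable.
- phone: part of the PRIMARY KEY, which implies NOT NULL → not nullable.
- notes: CHECK does not forbid NULL (a CHECK constraint passes when its expression is NULL) → nullable.
- name: CHECK does not forbid NULL (a CHECK constraint passes when its expression is NULL) → nullable.
- code: no NOT NULL constraint applies → nullable.
- floor: UNIQUE does not imply NOT NULL → nullable.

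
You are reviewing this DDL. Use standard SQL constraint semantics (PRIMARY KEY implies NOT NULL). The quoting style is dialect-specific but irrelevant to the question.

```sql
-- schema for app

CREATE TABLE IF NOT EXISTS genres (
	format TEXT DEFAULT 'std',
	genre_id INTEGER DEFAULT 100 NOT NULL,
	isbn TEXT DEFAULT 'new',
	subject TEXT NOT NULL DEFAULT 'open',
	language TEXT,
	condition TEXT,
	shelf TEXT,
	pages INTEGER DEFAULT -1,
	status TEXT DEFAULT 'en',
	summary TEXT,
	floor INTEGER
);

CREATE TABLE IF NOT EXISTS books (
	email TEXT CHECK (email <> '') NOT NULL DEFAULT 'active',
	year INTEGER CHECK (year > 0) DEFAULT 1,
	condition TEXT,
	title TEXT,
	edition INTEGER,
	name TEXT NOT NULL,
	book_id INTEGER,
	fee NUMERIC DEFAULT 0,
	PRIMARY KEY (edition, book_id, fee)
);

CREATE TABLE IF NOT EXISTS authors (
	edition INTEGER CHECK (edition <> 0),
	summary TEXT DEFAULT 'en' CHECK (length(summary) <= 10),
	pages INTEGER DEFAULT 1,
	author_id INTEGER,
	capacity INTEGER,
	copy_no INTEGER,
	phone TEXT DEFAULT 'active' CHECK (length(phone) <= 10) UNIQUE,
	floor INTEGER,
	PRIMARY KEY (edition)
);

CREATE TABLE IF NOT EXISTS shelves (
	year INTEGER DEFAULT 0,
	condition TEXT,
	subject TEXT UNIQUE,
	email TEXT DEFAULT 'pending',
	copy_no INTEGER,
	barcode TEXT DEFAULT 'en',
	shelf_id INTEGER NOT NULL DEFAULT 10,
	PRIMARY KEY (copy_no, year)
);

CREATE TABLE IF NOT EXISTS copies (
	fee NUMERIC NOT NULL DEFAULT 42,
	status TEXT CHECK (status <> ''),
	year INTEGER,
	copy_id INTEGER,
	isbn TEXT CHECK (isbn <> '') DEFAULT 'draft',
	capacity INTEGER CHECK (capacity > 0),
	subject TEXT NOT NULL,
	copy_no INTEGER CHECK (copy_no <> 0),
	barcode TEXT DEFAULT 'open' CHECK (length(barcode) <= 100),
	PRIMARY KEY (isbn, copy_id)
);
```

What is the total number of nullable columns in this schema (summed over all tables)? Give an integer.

28

genres: 9 nullable (format, isbn, language, condition, shelf, pages, status, summary, floor — PK none and explicit NOT NULL columns excluded).
books: 3 nullable (year, condition, title — PK (edition, book_id, fee) and explicit NOT NULL columns excluded).
authors: 7 nullable (summary, pages, author_id, capacity, copy_no, phone, floor — PK (edition) and explicit NOT NULL columns excluded).
shelves: 4 nullable (condition, subject, email, barcode — PK (copy_no, year) and explicit NOT NULL columns excluded).
copies: 5 nullable (status, year, capacity, copy_no, barcode — PK (isbn, copy_id) and explicit NOT NULL columns excluded).
Total: 9 + 3 + 7 + 4 + 5 = 28.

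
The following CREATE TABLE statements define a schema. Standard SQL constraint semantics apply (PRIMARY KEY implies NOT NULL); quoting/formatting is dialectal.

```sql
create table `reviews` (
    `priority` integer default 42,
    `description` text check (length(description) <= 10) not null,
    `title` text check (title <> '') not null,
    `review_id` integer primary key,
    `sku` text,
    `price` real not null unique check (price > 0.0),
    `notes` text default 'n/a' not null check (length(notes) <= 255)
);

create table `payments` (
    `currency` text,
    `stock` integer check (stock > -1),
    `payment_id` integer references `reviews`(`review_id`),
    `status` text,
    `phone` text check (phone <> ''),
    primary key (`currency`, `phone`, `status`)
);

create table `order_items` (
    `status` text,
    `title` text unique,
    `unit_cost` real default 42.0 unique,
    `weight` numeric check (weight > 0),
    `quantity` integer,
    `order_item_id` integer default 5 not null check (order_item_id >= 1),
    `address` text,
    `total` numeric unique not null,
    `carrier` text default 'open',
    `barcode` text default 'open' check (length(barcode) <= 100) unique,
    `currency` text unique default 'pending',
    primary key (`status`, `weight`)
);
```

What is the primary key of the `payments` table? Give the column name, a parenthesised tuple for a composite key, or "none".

(currency, phone, status)

A table-level PRIMARY KEY clause names 3 columns: currency, phone, status.
This is a composite key — the combination is unique, not each column individually.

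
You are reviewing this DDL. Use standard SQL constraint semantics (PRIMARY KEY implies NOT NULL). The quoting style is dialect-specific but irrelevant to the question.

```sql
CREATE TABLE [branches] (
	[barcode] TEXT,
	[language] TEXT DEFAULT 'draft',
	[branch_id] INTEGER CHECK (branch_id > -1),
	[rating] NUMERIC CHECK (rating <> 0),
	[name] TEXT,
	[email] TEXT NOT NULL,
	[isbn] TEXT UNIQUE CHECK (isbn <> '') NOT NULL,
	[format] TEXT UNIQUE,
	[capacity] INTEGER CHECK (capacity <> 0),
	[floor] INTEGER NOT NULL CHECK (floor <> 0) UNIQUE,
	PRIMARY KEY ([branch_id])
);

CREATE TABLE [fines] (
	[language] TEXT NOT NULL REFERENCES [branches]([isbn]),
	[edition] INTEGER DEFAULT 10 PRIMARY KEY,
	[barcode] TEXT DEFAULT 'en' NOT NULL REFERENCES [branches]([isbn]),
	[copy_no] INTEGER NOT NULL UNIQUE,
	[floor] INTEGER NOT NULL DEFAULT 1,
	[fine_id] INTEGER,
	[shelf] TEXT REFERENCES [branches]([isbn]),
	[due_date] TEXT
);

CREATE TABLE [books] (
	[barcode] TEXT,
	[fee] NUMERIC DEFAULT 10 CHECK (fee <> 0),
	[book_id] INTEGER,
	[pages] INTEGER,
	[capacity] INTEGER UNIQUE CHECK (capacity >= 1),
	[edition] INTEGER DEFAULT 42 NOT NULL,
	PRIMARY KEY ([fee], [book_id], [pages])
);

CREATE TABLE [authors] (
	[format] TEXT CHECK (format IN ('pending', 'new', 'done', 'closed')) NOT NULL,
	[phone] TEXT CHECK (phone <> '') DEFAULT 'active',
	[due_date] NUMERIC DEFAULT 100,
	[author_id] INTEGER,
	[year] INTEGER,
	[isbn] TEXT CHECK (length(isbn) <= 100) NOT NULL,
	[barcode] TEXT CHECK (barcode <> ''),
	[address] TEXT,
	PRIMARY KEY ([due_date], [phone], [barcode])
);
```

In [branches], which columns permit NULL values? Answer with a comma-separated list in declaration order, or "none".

barcode, language, rating, name, format, capacity

- barcode: no NOT NULL constraint applies → nullable.
- language: DEFAULT only fills an omitted column; an explicit NULL is still allowed → nullable.
- branch_id: part of the PRIMARY KEY, which implies NOT NULL → not nullable.
- rating: CHECK does not forbid NULL (a CHECK constraint passes when its expression is NULL) → nullable.
- name: no NOT NULL constraint applies → nullable.
- email: declared NOT NULL → not nullable.
- isbn: declared NOT NULL → not nullable.
- format: UNIQUE does not imply NOT NULL → nullable.
- capacity: CHECK does not forbid NULL (a CHECK constraint passes when its expression is NULL) → nullable.
- floor: declared NOT NULL → not nullable.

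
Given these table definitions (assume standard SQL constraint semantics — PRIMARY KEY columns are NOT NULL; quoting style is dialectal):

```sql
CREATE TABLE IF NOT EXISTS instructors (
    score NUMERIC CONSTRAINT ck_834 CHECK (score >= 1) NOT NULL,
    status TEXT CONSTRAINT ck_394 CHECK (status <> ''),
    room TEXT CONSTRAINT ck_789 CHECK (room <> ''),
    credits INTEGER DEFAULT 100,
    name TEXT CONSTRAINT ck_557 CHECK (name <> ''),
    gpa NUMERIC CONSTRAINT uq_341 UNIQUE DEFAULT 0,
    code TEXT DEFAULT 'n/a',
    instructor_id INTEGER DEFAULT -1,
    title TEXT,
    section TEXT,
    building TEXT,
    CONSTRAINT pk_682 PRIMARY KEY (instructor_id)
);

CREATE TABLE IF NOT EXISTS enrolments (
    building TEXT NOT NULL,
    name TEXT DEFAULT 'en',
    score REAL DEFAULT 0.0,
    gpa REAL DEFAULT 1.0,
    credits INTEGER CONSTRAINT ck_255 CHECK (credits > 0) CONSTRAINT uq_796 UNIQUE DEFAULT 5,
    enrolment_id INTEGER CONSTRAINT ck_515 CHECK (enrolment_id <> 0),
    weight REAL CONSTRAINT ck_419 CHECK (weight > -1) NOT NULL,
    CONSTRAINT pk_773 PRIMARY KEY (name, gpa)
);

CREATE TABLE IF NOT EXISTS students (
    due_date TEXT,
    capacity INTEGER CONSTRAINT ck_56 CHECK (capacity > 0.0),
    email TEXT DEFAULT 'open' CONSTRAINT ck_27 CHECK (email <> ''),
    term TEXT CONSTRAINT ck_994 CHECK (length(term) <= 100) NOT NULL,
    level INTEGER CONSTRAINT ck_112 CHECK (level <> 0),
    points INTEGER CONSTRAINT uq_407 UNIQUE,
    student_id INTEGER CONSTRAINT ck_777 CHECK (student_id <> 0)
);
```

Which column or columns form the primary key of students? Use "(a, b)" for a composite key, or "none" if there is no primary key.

No column is declared PRIMARY KEY inline, and there is no table-level PRIMARY KEY clause in students.

none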